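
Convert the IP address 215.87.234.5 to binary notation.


215 = 11010111
87 = 01010111
234 = 11101010
5 = 00000101
Binary: 11010111.01010111.11101010.00000101


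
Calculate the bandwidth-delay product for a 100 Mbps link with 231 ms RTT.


BDP = bandwidth * RTT
= 100 Mbps * 231 ms
= 100 * 1e6 * 231 / 1000 bits
= 23100000 bits
= 2887500 bytes
= 2819.8242 KB
BDP = 23100000 bits (2887500 bytes)


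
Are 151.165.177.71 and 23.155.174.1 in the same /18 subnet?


Mask: 255.255.192.0
151.165.177.71 AND mask = 151.165.128.0
23.155.174.1 AND mask = 23.155.128.0
No, different subnets (151.165.128.0 vs 23.155.128.0)


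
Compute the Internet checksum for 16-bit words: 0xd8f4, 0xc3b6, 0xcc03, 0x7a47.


Sum all words (with carry folding):
+ 0xd8f4 = 0xd8f4
+ 0xc3b6 = 0x9cab
+ 0xcc03 = 0x68af
+ 0x7a47 = 0xe2f6
One's complement: ~0xe2f6
Checksum = 0x1d09


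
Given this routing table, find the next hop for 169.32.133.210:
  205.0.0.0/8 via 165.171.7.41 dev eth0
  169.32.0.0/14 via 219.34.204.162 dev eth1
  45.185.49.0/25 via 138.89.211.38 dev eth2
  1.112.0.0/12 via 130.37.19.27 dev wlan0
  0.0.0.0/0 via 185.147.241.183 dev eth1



Longest prefix match for 169.32.133.210:
  /8 205.0.0.0: no
  /14 169.32.0.0: MATCH
  /25 45.185.49.0: no
  /12 1.112.0.0: no
  /0 0.0.0.0: MATCH
Selected: next-hop 219.34.204.162 via eth1 (matched /14)


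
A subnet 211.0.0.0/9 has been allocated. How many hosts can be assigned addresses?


Host bits = 32 - 9 = 23
Total addresses = 2^23 = 8388608
Usable = total - 2 (network and broadcast)
Usable hosts: 8388606


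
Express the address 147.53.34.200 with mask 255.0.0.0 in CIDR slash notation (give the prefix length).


Binary: 11111111.00000000.00000000.00000000
Count leading 1s
Prefix: /8


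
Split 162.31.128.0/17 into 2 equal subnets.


New prefix = 17 + 1 = 18
Each subnet has 16384 addresses
  162.31.128.0/18
  162.31.192.0/18
Subnets: 162.31.128.0/18, 162.31.192.0/18


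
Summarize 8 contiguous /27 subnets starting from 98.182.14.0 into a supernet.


Original prefix: /27
Number of subnets: 8 = 2^3
New prefix = 27 - 3 = 24
Supernet: 98.182.14.0/24


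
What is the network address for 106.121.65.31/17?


IP:   01101010.01111001.01000001.00011111
Mask: 11111111.11111111.10000000.00000000
AND operation:
Net:  01101010.01111001.00000000.00000000
Network: 106.121.0.0/17


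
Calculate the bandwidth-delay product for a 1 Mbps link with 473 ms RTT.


BDP = bandwidth * RTT
= 1 Mbps * 473 ms
= 1 * 1e6 * 473 / 1000 bits
= 473000 bits
= 59125 bytes
= 57.7393 KB
BDP = 473000 bits (59125 bytes)


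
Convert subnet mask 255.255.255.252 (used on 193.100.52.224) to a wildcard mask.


Subnet mask: 255.255.255.252
Wildcard = 255.255.255.255 - subnet mask
255 - 255 = 0
255 - 255 = 0
255 - 255 = 0
255 - 252 = 3
Wildcard: 0.0.0.3


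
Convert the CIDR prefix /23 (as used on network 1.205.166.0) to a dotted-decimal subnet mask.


/23 means 23 network bits, 9 host bits
Binary: 11111111111111111111111000000000
Mask: 255.255.254.0


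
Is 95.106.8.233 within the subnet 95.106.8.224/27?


Subnet network: 95.106.8.224
Test IP AND mask: 95.106.8.224
Yes, 95.106.8.233 is in 95.106.8.224/27


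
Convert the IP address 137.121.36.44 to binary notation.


137 = 10001001
121 = 01111001
36 = 00100100
44 = 00101100
Binary: 10001001.01111001.00100100.00101100


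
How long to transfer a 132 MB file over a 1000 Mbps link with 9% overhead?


Effective throughput = 1000 * (1 - 9/100) = 910 Mbps
File size in Mb = 132 * 8 = 1056 Mb
Time = 1056 / 910
Time = 1.1604 seconds


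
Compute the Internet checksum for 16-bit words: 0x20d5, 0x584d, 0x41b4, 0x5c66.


Sum all words (with carry folding):
+ 0x20d5 = 0x20d5
+ 0x584d = 0x7922
+ 0x41b4 = 0xbad6
+ 0x5c66 = 0x173d
One's complement: ~0x173d
Checksum = 0xe8c2


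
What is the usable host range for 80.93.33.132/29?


Network: 80.93.33.128
Broadcast: 80.93.33.135
First usable = network + 1
Last usable = broadcast - 1
Range: 80.93.33.129 to 80.93.33.134


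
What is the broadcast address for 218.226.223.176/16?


Network: 218.226.0.0/16
Host bits = 16
Set all host bits to 1:
Broadcast: 218.226.255.255


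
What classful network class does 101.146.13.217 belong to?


First octet: 101
Binary: 01100101
0xxxxxxx -> Class A (1-126)
Class A, default mask 255.0.0.0 (/8)


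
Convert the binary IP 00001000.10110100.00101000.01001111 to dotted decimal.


00001000 = 8
10110100 = 180
00101000 = 40
01001111 = 79
IP: 8.180.40.79


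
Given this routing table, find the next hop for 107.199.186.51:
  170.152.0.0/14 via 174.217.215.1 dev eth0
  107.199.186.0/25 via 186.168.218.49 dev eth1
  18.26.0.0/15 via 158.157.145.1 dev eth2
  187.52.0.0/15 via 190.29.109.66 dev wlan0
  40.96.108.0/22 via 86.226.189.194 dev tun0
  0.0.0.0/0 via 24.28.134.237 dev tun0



Longest prefix match for 107.199.186.51:
  /14 170.152.0.0: no
  /25 107.199.186.0: MATCH
  /15 18.26.0.0: no
  /15 187.52.0.0: no
  /22 40.96.108.0: no
  /0 0.0.0.0: MATCH
Selected: next-hop 186.168.218.49 via eth1 (matched /25)


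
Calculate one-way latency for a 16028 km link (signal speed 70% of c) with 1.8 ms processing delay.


Speed = 0.7 * 3e5 km/s = 210000 km/s
Propagation delay = 16028 / 210000 = 0.0763 s = 76.3238 ms
Processing delay = 1.8 ms
Total one-way latency = 78.1238 ms


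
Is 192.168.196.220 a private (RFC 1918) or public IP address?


RFC 1918 private ranges:
  10.0.0.0/8 (10.0.0.0 - 10.255.255.255)
  172.16.0.0/12 (172.16.0.0 - 172.31.255.255)
  192.168.0.0/16 (192.168.0.0 - 192.168.255.255)
Private (in 192.168.0.0/16)


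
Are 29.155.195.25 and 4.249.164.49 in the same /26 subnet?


Mask: 255.255.255.192
29.155.195.25 AND mask = 29.155.195.0
4.249.164.49 AND mask = 4.249.164.0
No, different subnets (29.155.195.0 vs 4.249.164.0)


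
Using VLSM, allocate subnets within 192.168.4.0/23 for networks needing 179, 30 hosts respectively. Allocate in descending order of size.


179 hosts -> /24 (254 usable): 192.168.4.0/24
30 hosts -> /27 (30 usable): 192.168.5.0/27
Allocation: 192.168.4.0/24 (179 hosts, 254 usable); 192.168.5.0/27 (30 hosts, 30 usable)


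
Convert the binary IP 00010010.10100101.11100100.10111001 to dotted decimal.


00010010 = 18
10100101 = 165
11100100 = 228
10111001 = 185
IP: 18.165.228.185


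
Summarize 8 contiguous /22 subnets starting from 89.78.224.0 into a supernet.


Original prefix: /22
Number of subnets: 8 = 2^3
New prefix = 22 - 3 = 19
Supernet: 89.78.224.0/19


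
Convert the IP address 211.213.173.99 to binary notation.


211 = 11010011
213 = 11010101
173 = 10101101
99 = 01100011
Binary: 11010011.11010101.10101101.01100011


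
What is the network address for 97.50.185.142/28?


IP:   01100001.00110010.10111001.10001110
Mask: 11111111.11111111.11111111.11110000
AND operation:
Net:  01100001.00110010.10111001.10000000
Network: 97.50.185.128/28


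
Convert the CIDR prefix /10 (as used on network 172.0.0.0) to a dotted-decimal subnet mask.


/10 means 10 network bits, 22 host bits
Binary: 11111111110000000000000000000000
Mask: 255.192.0.0


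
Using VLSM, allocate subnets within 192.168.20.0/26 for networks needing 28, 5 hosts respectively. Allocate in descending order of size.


28 hosts -> /27 (30 usable): 192.168.20.0/27
5 hosts -> /29 (6 usable): 192.168.20.32/29
Allocation: 192.168.20.0/27 (28 hosts, 30 usable); 192.168.20.32/29 (5 hosts, 6 usable)


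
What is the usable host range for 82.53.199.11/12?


Network: 82.48.0.0
Broadcast: 82.63.255.255
First usable = network + 1
Last usable = broadcast - 1
Range: 82.48.0.1 to 82.63.255.254


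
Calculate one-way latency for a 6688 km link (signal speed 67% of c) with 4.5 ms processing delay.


Speed = 0.67 * 3e5 km/s = 201000 km/s
Propagation delay = 6688 / 201000 = 0.0333 s = 33.2736 ms
Processing delay = 4.5 ms
Total one-way latency = 37.7736 ms


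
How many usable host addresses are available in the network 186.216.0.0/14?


Host bits = 32 - 14 = 18
Total addresses = 2^18 = 262144
Usable = total - 2 (network and broadcast)
Usable hosts: 262142


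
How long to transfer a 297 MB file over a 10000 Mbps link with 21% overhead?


Effective throughput = 10000 * (1 - 21/100) = 7900 Mbps
File size in Mb = 297 * 8 = 2376 Mb
Time = 2376 / 7900
Time = 0.3008 seconds


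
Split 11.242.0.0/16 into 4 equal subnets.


New prefix = 16 + 2 = 18
Each subnet has 16384 addresses
  11.242.0.0/18
  11.242.64.0/18
  11.242.128.0/18
  11.242.192.0/18
Subnets: 11.242.0.0/18, 11.242.64.0/18, 11.242.128.0/18, 11.242.192.0/18


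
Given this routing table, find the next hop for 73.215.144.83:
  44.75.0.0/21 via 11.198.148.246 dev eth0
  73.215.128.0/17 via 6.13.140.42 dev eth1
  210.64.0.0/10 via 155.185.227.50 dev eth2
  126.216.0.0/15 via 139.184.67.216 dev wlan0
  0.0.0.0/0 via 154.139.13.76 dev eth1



Longest prefix match for 73.215.144.83:
  /21 44.75.0.0: no
  /17 73.215.128.0: MATCH
  /10 210.64.0.0: no
  /15 126.216.0.0: no
  /0 0.0.0.0: MATCH
Selected: next-hop 6.13.140.42 via eth1 (matched /17)


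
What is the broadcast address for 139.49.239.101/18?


Network: 139.49.192.0/18
Host bits = 14
Set all host bits to 1:
Broadcast: 139.49.255.255


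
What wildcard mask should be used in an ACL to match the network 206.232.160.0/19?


Subnet mask: 255.255.224.0
Wildcard = 255.255.255.255 - subnet mask
255 - 255 = 0
255 - 255 = 0
255 - 224 = 31
255 - 0 = 255
Wildcard: 0.0.31.255


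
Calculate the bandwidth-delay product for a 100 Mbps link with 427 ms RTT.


BDP = bandwidth * RTT
= 100 Mbps * 427 ms
= 100 * 1e6 * 427 / 1000 bits
= 42700000 bits
= 5337500 bytes
= 5212.4023 KB
BDP = 42700000 bits (5337500 bytes)


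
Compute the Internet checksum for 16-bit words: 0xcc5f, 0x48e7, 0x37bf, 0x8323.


Sum all words (with carry folding):
+ 0xcc5f = 0xcc5f
+ 0x48e7 = 0x1547
+ 0x37bf = 0x4d06
+ 0x8323 = 0xd029
One's complement: ~0xd029
Checksum = 0x2fd6


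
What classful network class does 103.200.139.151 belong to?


First octet: 103
Binary: 01100111
0xxxxxxx -> Class A (1-126)
Class A, default mask 255.0.0.0 (/8)


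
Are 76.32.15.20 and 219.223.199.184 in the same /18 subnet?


Mask: 255.255.192.0
76.32.15.20 AND mask = 76.32.0.0
219.223.199.184 AND mask = 219.223.192.0
No, different subnets (76.32.0.0 vs 219.223.192.0)


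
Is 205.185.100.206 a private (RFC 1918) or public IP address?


RFC 1918 private ranges:
  10.0.0.0/8 (10.0.0.0 - 10.255.255.255)
  172.16.0.0/12 (172.16.0.0 - 172.31.255.255)
  192.168.0.0/16 (192.168.0.0 - 192.168.255.255)
Public (not in any RFC 1918 range)


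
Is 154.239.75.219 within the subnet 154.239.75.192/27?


Subnet network: 154.239.75.192
Test IP AND mask: 154.239.75.192
Yes, 154.239.75.219 is in 154.239.75.192/27


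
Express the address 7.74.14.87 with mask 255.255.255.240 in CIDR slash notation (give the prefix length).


Binary: 11111111.11111111.11111111.11110000
Count leading 1s
Prefix: /28


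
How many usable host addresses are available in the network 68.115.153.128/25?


Host bits = 32 - 25 = 7
Total addresses = 2^7 = 128
Usable = total - 2 (network and broadcast)
Usable hosts: 126


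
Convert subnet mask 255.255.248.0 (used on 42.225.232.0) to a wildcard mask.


Subnet mask: 255.255.248.0
Wildcard = 255.255.255.255 - subnet mask
255 - 255 = 0
255 - 255 = 0
255 - 248 = 7
255 - 0 = 255
Wildcard: 0.0.7.255


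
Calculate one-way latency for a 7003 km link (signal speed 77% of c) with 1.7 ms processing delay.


Speed = 0.77 * 3e5 km/s = 231000 km/s
Propagation delay = 7003 / 231000 = 0.0303 s = 30.316 ms
Processing delay = 1.7 ms
Total one-way latency = 32.016 ms


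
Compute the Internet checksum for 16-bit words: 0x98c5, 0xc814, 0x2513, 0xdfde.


Sum all words (with carry folding):
+ 0x98c5 = 0x98c5
+ 0xc814 = 0x60da
+ 0x2513 = 0x85ed
+ 0xdfde = 0x65cc
One's complement: ~0x65cc
Checksum = 0x9a33


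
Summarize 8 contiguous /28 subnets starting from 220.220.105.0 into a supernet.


Original prefix: /28
Number of subnets: 8 = 2^3
New prefix = 28 - 3 = 25
Supernet: 220.220.105.0/25


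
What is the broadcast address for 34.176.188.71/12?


Network: 34.176.0.0/12
Host bits = 20
Set all host bits to 1:
Broadcast: 34.191.255.255


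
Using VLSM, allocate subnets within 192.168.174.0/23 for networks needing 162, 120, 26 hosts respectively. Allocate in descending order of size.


162 hosts -> /24 (254 usable): 192.168.174.0/24
120 hosts -> /25 (126 usable): 192.168.175.0/25
26 hosts -> /27 (30 usable): 192.168.175.128/27
Allocation: 192.168.174.0/24 (162 hosts, 254 usable); 192.168.175.0/25 (120 hosts, 126 usable); 192.168.175.128/27 (26 hosts, 30 usable)


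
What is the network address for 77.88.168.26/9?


IP:   01001101.01011000.10101000.00011010
Mask: 11111111.10000000.00000000.00000000
AND operation:
Net:  01001101.00000000.00000000.00000000
Network: 77.0.0.0/9


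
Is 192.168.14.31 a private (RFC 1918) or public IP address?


RFC 1918 private ranges:
  10.0.0.0/8 (10.0.0.0 - 10.255.255.255)
  172.16.0.0/12 (172.16.0.0 - 172.31.255.255)
  192.168.0.0/16 (192.168.0.0 - 192.168.255.255)
Private (in 192.168.0.0/16)


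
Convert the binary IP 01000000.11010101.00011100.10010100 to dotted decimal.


01000000 = 64
11010101 = 213
00011100 = 28
10010100 = 148
IP: 64.213.28.148


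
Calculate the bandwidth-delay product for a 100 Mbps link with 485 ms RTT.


BDP = bandwidth * RTT
= 100 Mbps * 485 ms
= 100 * 1e6 * 485 / 1000 bits
= 48500000 bits
= 6062500 bytes
= 5920.4102 KB
BDP = 48500000 bits (6062500 bytes)


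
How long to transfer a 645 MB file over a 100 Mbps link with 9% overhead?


Effective throughput = 100 * (1 - 9/100) = 91 Mbps
File size in Mb = 645 * 8 = 5160 Mb
Time = 5160 / 91
Time = 56.7033 seconds


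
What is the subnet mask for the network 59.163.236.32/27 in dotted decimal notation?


/27 means 27 network bits, 5 host bits
Binary: 11111111111111111111111111100000
Mask: 255.255.255.224


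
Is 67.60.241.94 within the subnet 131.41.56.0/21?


Subnet network: 131.41.56.0
Test IP AND mask: 67.60.240.0
No, 67.60.241.94 is not in 131.41.56.0/21


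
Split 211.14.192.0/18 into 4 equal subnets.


New prefix = 18 + 2 = 20
Each subnet has 4096 addresses
  211.14.192.0/20
  211.14.208.0/20
  211.14.224.0/20
  211.14.240.0/20
Subnets: 211.14.192.0/20, 211.14.208.0/20, 211.14.224.0/20, 211.14.240.0/20


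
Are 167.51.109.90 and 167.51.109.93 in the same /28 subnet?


Mask: 255.255.255.240
167.51.109.90 AND mask = 167.51.109.80
167.51.109.93 AND mask = 167.51.109.80
Yes, same subnet (167.51.109.80)


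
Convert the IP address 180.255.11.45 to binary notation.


180 = 10110100
255 = 11111111
11 = 00001011
45 = 00101101
Binary: 10110100.11111111.00001011.00101101


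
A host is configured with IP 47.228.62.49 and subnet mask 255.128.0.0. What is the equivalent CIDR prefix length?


Binary: 11111111.10000000.00000000.00000000
Count leading 1s
Prefix: /9


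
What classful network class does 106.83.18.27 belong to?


First octet: 106
Binary: 01101010
0xxxxxxx -> Class A (1-126)
Class A, default mask 255.0.0.0 (/8)


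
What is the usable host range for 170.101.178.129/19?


Network: 170.101.160.0
Broadcast: 170.101.191.255
First usable = network + 1
Last usable = broadcast - 1
Range: 170.101.160.1 to 170.101.191.254


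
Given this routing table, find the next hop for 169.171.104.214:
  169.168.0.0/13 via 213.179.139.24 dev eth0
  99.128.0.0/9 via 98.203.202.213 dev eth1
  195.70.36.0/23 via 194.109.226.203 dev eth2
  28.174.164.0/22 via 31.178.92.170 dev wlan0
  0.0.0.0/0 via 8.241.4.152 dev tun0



Longest prefix match for 169.171.104.214:
  /13 169.168.0.0: MATCH
  /9 99.128.0.0: no
  /23 195.70.36.0: no
  /22 28.174.164.0: no
  /0 0.0.0.0: MATCH
Selected: next-hop 213.179.139.24 via eth0 (matched /13)


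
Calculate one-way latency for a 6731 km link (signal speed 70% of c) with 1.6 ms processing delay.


Speed = 0.7 * 3e5 km/s = 210000 km/s
Propagation delay = 6731 / 210000 = 0.0321 s = 32.0524 ms
Processing delay = 1.6 ms
Total one-way latency = 33.6524 ms


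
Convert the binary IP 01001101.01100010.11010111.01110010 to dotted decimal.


01001101 = 77
01100010 = 98
11010111 = 215
01110010 = 114
IP: 77.98.215.114


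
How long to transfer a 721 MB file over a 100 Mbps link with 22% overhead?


Effective throughput = 100 * (1 - 22/100) = 78 Mbps
File size in Mb = 721 * 8 = 5768 Mb
Time = 5768 / 78
Time = 73.9487 seconds


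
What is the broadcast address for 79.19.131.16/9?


Network: 79.0.0.0/9
Host bits = 23
Set all host bits to 1:
Broadcast: 79.127.255.255


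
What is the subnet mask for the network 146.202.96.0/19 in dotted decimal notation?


/19 means 19 network bits, 13 host bits
Binary: 11111111111111111110000000000000
Mask: 255.255.224.0


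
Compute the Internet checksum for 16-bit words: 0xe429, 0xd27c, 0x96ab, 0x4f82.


Sum all words (with carry folding):
+ 0xe429 = 0xe429
+ 0xd27c = 0xb6a6
+ 0x96ab = 0x4d52
+ 0x4f82 = 0x9cd4
One's complement: ~0x9cd4
Checksum = 0x632b


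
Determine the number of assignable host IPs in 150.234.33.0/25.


Host bits = 32 - 25 = 7
Total addresses = 2^7 = 128
Usable = total - 2 (network and broadcast)
Usable hosts: 126


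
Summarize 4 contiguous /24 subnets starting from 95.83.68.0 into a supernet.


Original prefix: /24
Number of subnets: 4 = 2^2
New prefix = 24 - 2 = 22
Supernet: 95.83.68.0/22


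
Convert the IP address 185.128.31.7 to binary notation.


185 = 10111001
128 = 10000000
31 = 00011111
7 = 00000111
Binary: 10111001.10000000.00011111.00000111


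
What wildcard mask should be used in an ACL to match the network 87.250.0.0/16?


Subnet mask: 255.255.0.0
Wildcard = 255.255.255.255 - subnet mask
255 - 255 = 0
255 - 255 = 0
255 - 0 = 255
255 - 0 = 255
Wildcard: 0.0.255.255


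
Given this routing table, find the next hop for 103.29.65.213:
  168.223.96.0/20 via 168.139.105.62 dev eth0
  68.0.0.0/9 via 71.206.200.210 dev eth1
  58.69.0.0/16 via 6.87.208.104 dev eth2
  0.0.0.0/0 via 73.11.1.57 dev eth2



Longest prefix match for 103.29.65.213:
  /20 168.223.96.0: no
  /9 68.0.0.0: no
  /16 58.69.0.0: no
  /0 0.0.0.0: MATCH
Selected: next-hop 73.11.1.57 via eth2 (matched /0)


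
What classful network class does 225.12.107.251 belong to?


First octet: 225
Binary: 11100001
1110xxxx -> Class D (224-239)
Class D (multicast), default mask N/A


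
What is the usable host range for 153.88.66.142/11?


Network: 153.64.0.0
Broadcast: 153.95.255.255
First usable = network + 1
Last usable = broadcast - 1
Range: 153.64.0.1 to 153.95.255.254


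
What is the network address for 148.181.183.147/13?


IP:   10010100.10110101.10110111.10010011
Mask: 11111111.11111000.00000000.00000000
AND operation:
Net:  10010100.10110000.00000000.00000000
Network: 148.176.0.0/13


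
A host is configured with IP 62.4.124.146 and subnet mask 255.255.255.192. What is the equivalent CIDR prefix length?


Binary: 11111111.11111111.11111111.11000000
Count leading 1s
Prefix: /26


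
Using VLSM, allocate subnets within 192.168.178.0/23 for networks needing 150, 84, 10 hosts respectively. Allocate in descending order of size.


150 hosts -> /24 (254 usable): 192.168.178.0/24
84 hosts -> /25 (126 usable): 192.168.179.0/25
10 hosts -> /28 (14 usable): 192.168.179.128/28
Allocation: 192.168.178.0/24 (150 hosts, 254 usable); 192.168.179.0/25 (84 hosts, 126 usable); 192.168.179.128/28 (10 hosts, 14 usable)


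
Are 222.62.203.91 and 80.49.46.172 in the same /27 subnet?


Mask: 255.255.255.224
222.62.203.91 AND mask = 222.62.203.64
80.49.46.172 AND mask = 80.49.46.160
No, different subnets (222.62.203.64 vs 80.49.46.160)


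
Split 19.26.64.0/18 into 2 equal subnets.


New prefix = 18 + 1 = 19
Each subnet has 8192 addresses
  19.26.64.0/19
  19.26.96.0/19
Subnets: 19.26.64.0/19, 19.26.96.0/19


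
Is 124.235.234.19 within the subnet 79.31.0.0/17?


Subnet network: 79.31.0.0
Test IP AND mask: 124.235.128.0
No, 124.235.234.19 is not in 79.31.0.0/17


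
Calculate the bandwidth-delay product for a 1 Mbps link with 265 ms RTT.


BDP = bandwidth * RTT
= 1 Mbps * 265 ms
= 1 * 1e6 * 265 / 1000 bits
= 265000 bits
= 33125 bytes
= 32.3486 KB
BDP = 265000 bits (33125 bytes)


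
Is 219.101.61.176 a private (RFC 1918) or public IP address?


RFC 1918 private ranges:
  10.0.0.0/8 (10.0.0.0 - 10.255.255.255)
  172.16.0.0/12 (172.16.0.0 - 172.31.255.255)
  192.168.0.0/16 (192.168.0.0 - 192.168.255.255)
Public (not in any RFC 1918 range)


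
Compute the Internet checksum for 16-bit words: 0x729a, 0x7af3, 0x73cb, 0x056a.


Sum all words (with carry folding):
+ 0x729a = 0x729a
+ 0x7af3 = 0xed8d
+ 0x73cb = 0x6159
+ 0x056a = 0x66c3
One's complement: ~0x66c3
Checksum = 0x993c


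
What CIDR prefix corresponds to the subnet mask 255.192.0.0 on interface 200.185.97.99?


Binary: 11111111.11000000.00000000.00000000
Count leading 1s
Prefix: /10


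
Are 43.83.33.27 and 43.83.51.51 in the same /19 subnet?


Mask: 255.255.224.0
43.83.33.27 AND mask = 43.83.32.0
43.83.51.51 AND mask = 43.83.32.0
Yes, same subnet (43.83.32.0)


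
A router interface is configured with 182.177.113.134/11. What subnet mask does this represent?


/11 means 11 network bits, 21 host bits
Binary: 11111111111000000000000000000000
Mask: 255.224.0.0


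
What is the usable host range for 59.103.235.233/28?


Network: 59.103.235.224
Broadcast: 59.103.235.239
First usable = network + 1
Last usable = broadcast - 1
Range: 59.103.235.225 to 59.103.235.238


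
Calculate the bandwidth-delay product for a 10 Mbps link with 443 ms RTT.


BDP = bandwidth * RTT
= 10 Mbps * 443 ms
= 10 * 1e6 * 443 / 1000 bits
= 4430000 bits
= 553750 bytes
= 540.7715 KB
BDP = 4430000 bits (553750 bytes)


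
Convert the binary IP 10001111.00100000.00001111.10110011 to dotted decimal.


10001111 = 143
00100000 = 32
00001111 = 15
10110011 = 179
IP: 143.32.15.179


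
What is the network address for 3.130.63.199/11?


IP:   00000011.10000010.00111111.11000111
Mask: 11111111.11100000.00000000.00000000
AND operation:
Net:  00000011.10000000.00000000.00000000
Network: 3.128.0.0/11


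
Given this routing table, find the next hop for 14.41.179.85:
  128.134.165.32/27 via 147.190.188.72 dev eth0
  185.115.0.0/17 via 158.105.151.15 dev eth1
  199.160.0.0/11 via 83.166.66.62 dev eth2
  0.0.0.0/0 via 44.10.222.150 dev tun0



Longest prefix match for 14.41.179.85:
  /27 128.134.165.32: no
  /17 185.115.0.0: no
  /11 199.160.0.0: no
  /0 0.0.0.0: MATCH
Selected: next-hop 44.10.222.150 via tun0 (matched /0)


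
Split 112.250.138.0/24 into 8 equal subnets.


New prefix = 24 + 3 = 27
Each subnet has 32 addresses
  112.250.138.0/27
  112.250.138.32/27
  112.250.138.64/27
  112.250.138.96/27
  112.250.138.128/27
  112.250.138.160/27
  112.250.138.192/27
  112.250.138.224/27
Subnets: 112.250.138.0/27, 112.250.138.32/27, 112.250.138.64/27, 112.250.138.96/27, 112.250.138.128/27, 112.250.138.160/27, 112.250.138.192/27, 112.250.138.224/27


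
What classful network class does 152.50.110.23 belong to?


First octet: 152
Binary: 10011000
10xxxxxx -> Class B (128-191)
Class B, default mask 255.255.0.0 (/16)


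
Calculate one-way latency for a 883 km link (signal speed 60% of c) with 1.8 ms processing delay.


Speed = 0.6 * 3e5 km/s = 180000 km/s
Propagation delay = 883 / 180000 = 0.0049 s = 4.9056 ms
Processing delay = 1.8 ms
Total one-way latency = 6.7056 ms


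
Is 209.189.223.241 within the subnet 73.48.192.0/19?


Subnet network: 73.48.192.0
Test IP AND mask: 209.189.192.0
No, 209.189.223.241 is not in 73.48.192.0/19


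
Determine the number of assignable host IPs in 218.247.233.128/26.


Host bits = 32 - 26 = 6
Total addresses = 2^6 = 64
Usable = total - 2 (network and broadcast)
Usable hosts: 62


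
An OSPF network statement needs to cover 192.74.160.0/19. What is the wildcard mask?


Subnet mask: 255.255.224.0
Wildcard = 255.255.255.255 - subnet mask
255 - 255 = 0
255 - 255 = 0
255 - 224 = 31
255 - 0 = 255
Wildcard: 0.0.31.255


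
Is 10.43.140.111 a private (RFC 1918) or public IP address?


RFC 1918 private ranges:
  10.0.0.0/8 (10.0.0.0 - 10.255.255.255)
  172.16.0.0/12 (172.16.0.0 - 172.31.255.255)
  192.168.0.0/16 (192.168.0.0 - 192.168.255.255)
Private (in 10.0.0.0/8)


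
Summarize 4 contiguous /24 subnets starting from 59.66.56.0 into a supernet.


Original prefix: /24
Number of subnets: 4 = 2^2
New prefix = 24 - 2 = 22
Supernet: 59.66.56.0/22


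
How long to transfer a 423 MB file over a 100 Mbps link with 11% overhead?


Effective throughput = 100 * (1 - 11/100) = 89 Mbps
File size in Mb = 423 * 8 = 3384 Mb
Time = 3384 / 89
Time = 38.0225 seconds


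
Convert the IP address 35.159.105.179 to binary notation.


35 = 00100011
159 = 10011111
105 = 01101001
179 = 10110011
Binary: 00100011.10011111.01101001.10110011


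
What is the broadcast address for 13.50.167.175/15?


Network: 13.50.0.0/15
Host bits = 17
Set all host bits to 1:
Broadcast: 13.51.255.255


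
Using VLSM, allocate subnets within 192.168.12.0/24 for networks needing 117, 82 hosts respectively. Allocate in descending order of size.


117 hosts -> /25 (126 usable): 192.168.12.0/25
82 hosts -> /25 (126 usable): 192.168.12.128/25
Allocation: 192.168.12.0/25 (117 hosts, 126 usable); 192.168.12.128/25 (82 hosts, 126 usable)


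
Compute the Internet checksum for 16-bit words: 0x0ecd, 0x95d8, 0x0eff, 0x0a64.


Sum all words (with carry folding):
+ 0x0ecd = 0x0ecd
+ 0x95d8 = 0xa4a5
+ 0x0eff = 0xb3a4
+ 0x0a64 = 0xbe08
One's complement: ~0xbe08
Checksum = 0x41f7


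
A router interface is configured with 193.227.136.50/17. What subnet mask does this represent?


/17 means 17 network bits, 15 host bits
Binary: 11111111111111111000000000000000
Mask: 255.255.128.0


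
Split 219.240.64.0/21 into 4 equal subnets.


New prefix = 21 + 2 = 23
Each subnet has 512 addresses
  219.240.64.0/23
  219.240.66.0/23
  219.240.68.0/23
  219.240.70.0/23
Subnets: 219.240.64.0/23, 219.240.66.0/23, 219.240.68.0/23, 219.240.70.0/23


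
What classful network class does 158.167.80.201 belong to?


First octet: 158
Binary: 10011110
10xxxxxx -> Class B (128-191)
Class B, default mask 255.255.0.0 (/16)


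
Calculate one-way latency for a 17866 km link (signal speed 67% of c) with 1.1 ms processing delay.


Speed = 0.67 * 3e5 km/s = 201000 km/s
Propagation delay = 17866 / 201000 = 0.0889 s = 88.8856 ms
Processing delay = 1.1 ms
Total one-way latency = 89.9856 ms


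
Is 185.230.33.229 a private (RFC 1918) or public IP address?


RFC 1918 private ranges:
  10.0.0.0/8 (10.0.0.0 - 10.255.255.255)
  172.16.0.0/12 (172.16.0.0 - 172.31.255.255)
  192.168.0.0/16 (192.168.0.0 - 192.168.255.255)
Public (not in any RFC 1918 range)


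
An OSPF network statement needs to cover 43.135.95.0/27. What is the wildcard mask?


Subnet mask: 255.255.255.224
Wildcard = 255.255.255.255 - subnet mask
255 - 255 = 0
255 - 255 = 0
255 - 255 = 0
255 - 224 = 31
Wildcard: 0.0.0.31


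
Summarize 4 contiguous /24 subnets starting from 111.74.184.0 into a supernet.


Original prefix: /24
Number of subnets: 4 = 2^2
New prefix = 24 - 2 = 22
Supernet: 111.74.184.0/22


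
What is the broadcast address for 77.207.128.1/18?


Network: 77.207.128.0/18
Host bits = 14
Set all host bits to 1:
Broadcast: 77.207.191.255


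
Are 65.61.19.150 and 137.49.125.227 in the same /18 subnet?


Mask: 255.255.192.0
65.61.19.150 AND mask = 65.61.0.0
137.49.125.227 AND mask = 137.49.64.0
No, different subnets (65.61.0.0 vs 137.49.64.0)


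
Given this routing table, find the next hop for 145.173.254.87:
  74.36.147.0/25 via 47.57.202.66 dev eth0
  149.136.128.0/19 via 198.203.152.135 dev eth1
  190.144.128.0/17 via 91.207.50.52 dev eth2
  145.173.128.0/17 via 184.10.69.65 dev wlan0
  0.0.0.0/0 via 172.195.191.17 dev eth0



Longest prefix match for 145.173.254.87:
  /25 74.36.147.0: no
  /19 149.136.128.0: no
  /17 190.144.128.0: no
  /17 145.173.128.0: MATCH
  /0 0.0.0.0: MATCH
Selected: next-hop 184.10.69.65 via wlan0 (matched /17)


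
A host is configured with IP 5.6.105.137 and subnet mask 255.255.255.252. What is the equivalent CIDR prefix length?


Binary: 11111111.11111111.11111111.11111100
Count leading 1s
Prefix: /30


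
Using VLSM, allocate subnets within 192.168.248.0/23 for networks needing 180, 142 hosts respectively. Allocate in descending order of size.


180 hosts -> /24 (254 usable): 192.168.248.0/24
142 hosts -> /24 (254 usable): 192.168.249.0/24
Allocation: 192.168.248.0/24 (180 hosts, 254 usable); 192.168.249.0/24 (142 hosts, 254 usable)


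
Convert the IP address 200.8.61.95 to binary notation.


200 = 11001000
8 = 00001000
61 = 00111101
95 = 01011111
Binary: 11001000.00001000.00111101.01011111


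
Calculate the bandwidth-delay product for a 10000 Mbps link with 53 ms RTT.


BDP = bandwidth * RTT
= 10000 Mbps * 53 ms
= 10000 * 1e6 * 53 / 1000 bits
= 530000000 bits
= 66250000 bytes
= 64697.2656 KB
BDP = 530000000 bits (66250000 bytes)


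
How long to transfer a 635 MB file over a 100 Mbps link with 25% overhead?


Effective throughput = 100 * (1 - 25/100) = 75 Mbps
File size in Mb = 635 * 8 = 5080 Mb
Time = 5080 / 75
Time = 67.7333 seconds


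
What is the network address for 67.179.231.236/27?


IP:   01000011.10110011.11100111.11101100
Mask: 11111111.11111111.11111111.11100000
AND operation:
Net:  01000011.10110011.11100111.11100000
Network: 67.179.231.224/27


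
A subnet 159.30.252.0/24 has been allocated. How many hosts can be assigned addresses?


Host bits = 32 - 24 = 8
Total addresses = 2^8 = 256
Usable = total - 2 (network and broadcast)
Usable hosts: 254


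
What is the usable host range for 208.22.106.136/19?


Network: 208.22.96.0
Broadcast: 208.22.127.255
First usable = network + 1
Last usable = broadcast - 1
Range: 208.22.96.1 to 208.22.127.254


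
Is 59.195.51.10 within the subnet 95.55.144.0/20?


Subnet network: 95.55.144.0
Test IP AND mask: 59.195.48.0
No, 59.195.51.10 is not in 95.55.144.0/20


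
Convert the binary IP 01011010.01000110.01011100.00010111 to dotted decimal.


01011010 = 90
01000110 = 70
01011100 = 92
00010111 = 23
IP: 90.70.92.23


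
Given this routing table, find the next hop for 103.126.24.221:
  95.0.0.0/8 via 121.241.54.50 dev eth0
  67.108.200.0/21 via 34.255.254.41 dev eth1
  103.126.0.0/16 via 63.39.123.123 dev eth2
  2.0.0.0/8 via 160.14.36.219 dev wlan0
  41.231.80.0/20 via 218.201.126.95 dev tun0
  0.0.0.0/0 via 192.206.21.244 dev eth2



Longest prefix match for 103.126.24.221:
  /8 95.0.0.0: no
  /21 67.108.200.0: no
  /16 103.126.0.0: MATCH
  /8 2.0.0.0: no
  /20 41.231.80.0: no
  /0 0.0.0.0: MATCH
Selected: next-hop 63.39.123.123 via eth2 (matched /16)


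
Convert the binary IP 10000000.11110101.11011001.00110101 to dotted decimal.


10000000 = 128
11110101 = 245
11011001 = 217
00110101 = 53
IP: 128.245.217.53


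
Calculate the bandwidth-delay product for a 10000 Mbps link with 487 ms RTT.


BDP = bandwidth * RTT
= 10000 Mbps * 487 ms
= 10000 * 1e6 * 487 / 1000 bits
= 4870000000 bits
= 608750000 bytes
= 594482.4219 KB
BDP = 4870000000 bits (608750000 bytes)


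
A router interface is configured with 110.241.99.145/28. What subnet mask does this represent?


/28 means 28 network bits, 4 host bits
Binary: 11111111111111111111111111110000
Mask: 255.255.255.240


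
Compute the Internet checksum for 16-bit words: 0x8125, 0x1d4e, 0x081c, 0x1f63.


Sum all words (with carry folding):
+ 0x8125 = 0x8125
+ 0x1d4e = 0x9e73
+ 0x081c = 0xa68f
+ 0x1f63 = 0xc5f2
One's complement: ~0xc5f2
Checksum = 0x3a0d


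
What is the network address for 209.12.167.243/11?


IP:   11010001.00001100.10100111.11110011
Mask: 11111111.11100000.00000000.00000000
AND operation:
Net:  11010001.00000000.00000000.00000000
Network: 209.0.0.0/11


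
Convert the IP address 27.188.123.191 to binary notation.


27 = 00011011
188 = 10111100
123 = 01111011
191 = 10111111
Binary: 00011011.10111100.01111011.10111111


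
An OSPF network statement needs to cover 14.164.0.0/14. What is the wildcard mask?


Subnet mask: 255.252.0.0
Wildcard = 255.255.255.255 - subnet mask
255 - 255 = 0
255 - 252 = 3
255 - 0 = 255
255 - 0 = 255
Wildcard: 0.3.255.255


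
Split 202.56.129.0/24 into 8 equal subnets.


New prefix = 24 + 3 = 27
Each subnet has 32 addresses
  202.56.129.0/27
  202.56.129.32/27
  202.56.129.64/27
  202.56.129.96/27
  202.56.129.128/27
  202.56.129.160/27
  202.56.129.192/27
  202.56.129.224/27
Subnets: 202.56.129.0/27, 202.56.129.32/27, 202.56.129.64/27, 202.56.129.96/27, 202.56.129.128/27, 202.56.129.160/27, 202.56.129.192/27, 202.56.129.224/27


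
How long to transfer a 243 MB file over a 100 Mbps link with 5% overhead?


Effective throughput = 100 * (1 - 5/100) = 95 Mbps
File size in Mb = 243 * 8 = 1944 Mb
Time = 1944 / 95
Time = 20.4632 seconds


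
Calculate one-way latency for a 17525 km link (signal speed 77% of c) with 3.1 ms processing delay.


Speed = 0.77 * 3e5 km/s = 231000 km/s
Propagation delay = 17525 / 231000 = 0.0759 s = 75.8658 ms
Processing delay = 3.1 ms
Total one-way latency = 78.9658 ms


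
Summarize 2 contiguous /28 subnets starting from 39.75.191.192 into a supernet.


Original prefix: /28
Number of subnets: 2 = 2^1
New prefix = 28 - 1 = 27
Supernet: 39.75.191.192/27


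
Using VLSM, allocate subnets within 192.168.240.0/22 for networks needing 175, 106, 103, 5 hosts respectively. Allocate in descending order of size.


175 hosts -> /24 (254 usable): 192.168.240.0/24
106 hosts -> /25 (126 usable): 192.168.241.0/25
103 hosts -> /25 (126 usable): 192.168.241.128/25
5 hosts -> /29 (6 usable): 192.168.242.0/29
Allocation: 192.168.240.0/24 (175 hosts, 254 usable); 192.168.241.0/25 (106 hosts, 126 usable); 192.168.241.128/25 (103 hosts, 126 usable); 192.168.242.0/29 (5 hosts, 6 usable)


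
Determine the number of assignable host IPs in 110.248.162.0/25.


Host bits = 32 - 25 = 7
Total addresses = 2^7 = 128
Usable = total - 2 (network and broadcast)
Usable hosts: 126


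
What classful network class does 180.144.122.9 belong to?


First octet: 180
Binary: 10110100
10xxxxxx -> Class B (128-191)
Class B, default mask 255.255.0.0 (/16)


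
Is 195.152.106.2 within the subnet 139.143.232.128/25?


Subnet network: 139.143.232.128
Test IP AND mask: 195.152.106.0
No, 195.152.106.2 is not in 139.143.232.128/25


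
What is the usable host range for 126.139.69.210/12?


Network: 126.128.0.0
Broadcast: 126.143.255.255
First usable = network + 1
Last usable = broadcast - 1
Range: 126.128.0.1 to 126.143.255.254


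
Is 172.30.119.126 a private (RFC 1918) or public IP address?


RFC 1918 private ranges:
  10.0.0.0/8 (10.0.0.0 - 10.255.255.255)
  172.16.0.0/12 (172.16.0.0 - 172.31.255.255)
  192.168.0.0/16 (192.168.0.0 - 192.168.255.255)
Private (in 172.16.0.0/12)


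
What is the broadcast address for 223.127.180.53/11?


Network: 223.96.0.0/11
Host bits = 21
Set all host bits to 1:
Broadcast: 223.127.255.255


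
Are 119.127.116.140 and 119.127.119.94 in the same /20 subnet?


Mask: 255.255.240.0
119.127.116.140 AND mask = 119.127.112.0
119.127.119.94 AND mask = 119.127.112.0
Yes, same subnet (119.127.112.0)


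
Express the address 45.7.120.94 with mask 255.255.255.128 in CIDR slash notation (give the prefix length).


Binary: 11111111.11111111.11111111.10000000
Count leading 1s
Prefix: /25


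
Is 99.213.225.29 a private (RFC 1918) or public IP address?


RFC 1918 private ranges:
  10.0.0.0/8 (10.0.0.0 - 10.255.255.255)
  172.16.0.0/12 (172.16.0.0 - 172.31.255.255)
  192.168.0.0/16 (192.168.0.0 - 192.168.255.255)
Public (not in any RFC 1918 range)


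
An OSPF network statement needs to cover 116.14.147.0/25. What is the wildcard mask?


Subnet mask: 255.255.255.128
Wildcard = 255.255.255.255 - subnet mask
255 - 255 = 0
255 - 255 = 0
255 - 255 = 0
255 - 128 = 127
Wildcard: 0.0.0.127


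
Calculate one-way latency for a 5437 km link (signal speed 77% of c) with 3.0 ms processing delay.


Speed = 0.77 * 3e5 km/s = 231000 km/s
Propagation delay = 5437 / 231000 = 0.0235 s = 23.5368 ms
Processing delay = 3.0 ms
Total one-way latency = 26.5368 ms


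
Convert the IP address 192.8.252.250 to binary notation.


192 = 11000000
8 = 00001000
252 = 11111100
250 = 11111010
Binary: 11000000.00001000.11111100.11111010


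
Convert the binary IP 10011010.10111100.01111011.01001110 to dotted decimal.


10011010 = 154
10111100 = 188
01111011 = 123
01001110 = 78
IP: 154.188.123.78


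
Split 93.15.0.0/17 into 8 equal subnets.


New prefix = 17 + 3 = 20
Each subnet has 4096 addresses
  93.15.0.0/20
  93.15.16.0/20
  93.15.32.0/20
  93.15.48.0/20
  93.15.64.0/20
  93.15.80.0/20
  93.15.96.0/20
  93.15.112.0/20
Subnets: 93.15.0.0/20, 93.15.16.0/20, 93.15.32.0/20, 93.15.48.0/20, 93.15.64.0/20, 93.15.80.0/20, 93.15.96.0/20, 93.15.112.0/20


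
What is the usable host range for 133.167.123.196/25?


Network: 133.167.123.128
Broadcast: 133.167.123.255
First usable = network + 1
Last usable = broadcast - 1
Range: 133.167.123.129 to 133.167.123.254


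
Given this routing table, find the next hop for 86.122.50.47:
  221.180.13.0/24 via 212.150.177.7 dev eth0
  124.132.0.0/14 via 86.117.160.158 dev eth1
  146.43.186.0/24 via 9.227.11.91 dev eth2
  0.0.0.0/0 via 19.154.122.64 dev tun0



Longest prefix match for 86.122.50.47:
  /24 221.180.13.0: no
  /14 124.132.0.0: no
  /24 146.43.186.0: no
  /0 0.0.0.0: MATCH
Selected: next-hop 19.154.122.64 via tun0 (matched /0)


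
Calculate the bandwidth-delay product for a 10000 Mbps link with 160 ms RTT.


BDP = bandwidth * RTT
= 10000 Mbps * 160 ms
= 10000 * 1e6 * 160 / 1000 bits
= 1600000000 bits
= 200000000 bytes
= 195312.5 KB
BDP = 1600000000 bits (200000000 bytes)


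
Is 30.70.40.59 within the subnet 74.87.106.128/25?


Subnet network: 74.87.106.128
Test IP AND mask: 30.70.40.0
No, 30.70.40.59 is not in 74.87.106.128/25


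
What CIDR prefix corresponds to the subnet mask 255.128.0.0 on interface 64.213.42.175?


Binary: 11111111.10000000.00000000.00000000
Count leading 1s
Prefix: /9


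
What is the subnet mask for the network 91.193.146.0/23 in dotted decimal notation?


/23 means 23 network bits, 9 host bits
Binary: 11111111111111111111111000000000
Mask: 255.255.254.0


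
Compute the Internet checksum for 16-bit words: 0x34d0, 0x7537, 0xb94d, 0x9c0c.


Sum all words (with carry folding):
+ 0x34d0 = 0x34d0
+ 0x7537 = 0xaa07
+ 0xb94d = 0x6355
+ 0x9c0c = 0xff61
One's complement: ~0xff61
Checksum = 0x009e


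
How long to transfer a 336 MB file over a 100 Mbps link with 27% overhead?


Effective throughput = 100 * (1 - 27/100) = 73 Mbps
File size in Mb = 336 * 8 = 2688 Mb
Time = 2688 / 73
Time = 36.8219 seconds


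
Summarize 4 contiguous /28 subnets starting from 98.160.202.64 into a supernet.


Original prefix: /28
Number of subnets: 4 = 2^2
New prefix = 28 - 2 = 26
Supernet: 98.160.202.64/26


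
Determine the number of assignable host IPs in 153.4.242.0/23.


Host bits = 32 - 23 = 9
Total addresses = 2^9 = 512
Usable = total - 2 (network and broadcast)
Usable hosts: 510


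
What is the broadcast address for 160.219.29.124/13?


Network: 160.216.0.0/13
Host bits = 19
Set all host bits to 1:
Broadcast: 160.223.255.255


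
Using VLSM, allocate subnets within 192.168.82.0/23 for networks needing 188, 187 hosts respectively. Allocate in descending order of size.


188 hosts -> /24 (254 usable): 192.168.82.0/24
187 hosts -> /24 (254 usable): 192.168.83.0/24
Allocation: 192.168.82.0/24 (188 hosts, 254 usable); 192.168.83.0/24 (187 hosts, 254 usable)
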